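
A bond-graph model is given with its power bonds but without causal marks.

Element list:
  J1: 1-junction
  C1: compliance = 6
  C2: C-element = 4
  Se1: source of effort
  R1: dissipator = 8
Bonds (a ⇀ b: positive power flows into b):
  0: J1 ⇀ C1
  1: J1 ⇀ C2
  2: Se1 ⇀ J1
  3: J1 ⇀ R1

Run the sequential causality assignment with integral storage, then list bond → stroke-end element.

bond 0 stroke→J1
bond 1 stroke→J1
bond 2 stroke→J1
bond 3 stroke→R1

bond 2 →J1  (Se1 fixes effort; stroke away)
bond 0 →J1  (C1 outputs effort q/C1)
bond 1 →J1  (C2 integral (e out))
bond 3 →R1  (J1: last free bond brings flow in)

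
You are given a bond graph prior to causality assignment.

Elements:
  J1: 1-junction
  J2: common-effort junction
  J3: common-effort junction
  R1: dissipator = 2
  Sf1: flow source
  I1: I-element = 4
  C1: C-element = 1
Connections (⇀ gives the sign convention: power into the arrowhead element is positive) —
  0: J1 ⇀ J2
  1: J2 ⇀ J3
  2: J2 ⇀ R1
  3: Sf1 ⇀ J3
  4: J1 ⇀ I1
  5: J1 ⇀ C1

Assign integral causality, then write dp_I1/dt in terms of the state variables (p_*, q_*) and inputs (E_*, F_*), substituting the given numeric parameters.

#3 |Sf1  (source Sf1 imposes f)
#1 |J3  (J3 needs exactly one e-in)
#4 |I1  (I1: I, integral causality)
#0 |J1  (common-f at J1 fixed by 4)
#5 |J1  (J1 flow already set via bond 4)
#2 |J2  (closing 0-jn rule on J2)

dp_I1/dt = -2*F_Sf1 - p_I1/2 - q_C1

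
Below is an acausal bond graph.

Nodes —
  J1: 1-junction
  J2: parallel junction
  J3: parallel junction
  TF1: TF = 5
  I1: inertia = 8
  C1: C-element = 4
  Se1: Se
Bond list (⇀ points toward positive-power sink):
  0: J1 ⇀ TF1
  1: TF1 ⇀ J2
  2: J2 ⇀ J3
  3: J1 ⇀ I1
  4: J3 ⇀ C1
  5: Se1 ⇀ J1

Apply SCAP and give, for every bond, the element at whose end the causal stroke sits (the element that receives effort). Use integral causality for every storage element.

bond 0 →J1
bond 1 →TF1
bond 2 →J2
bond 3 →I1
bond 4 →J3
bond 5 →J1

#5 →J1  (source Se1 imposes e)
#3 →I1  (prefer integral on I1)
#0 →J1  (common-f at J1 fixed by 3)
#1 →TF1  (TF1: transformer flips bond 0)
#2 →J2  (J2: last free bond brings effort in)
#4 →J3  (J3 needs exactly one e-in)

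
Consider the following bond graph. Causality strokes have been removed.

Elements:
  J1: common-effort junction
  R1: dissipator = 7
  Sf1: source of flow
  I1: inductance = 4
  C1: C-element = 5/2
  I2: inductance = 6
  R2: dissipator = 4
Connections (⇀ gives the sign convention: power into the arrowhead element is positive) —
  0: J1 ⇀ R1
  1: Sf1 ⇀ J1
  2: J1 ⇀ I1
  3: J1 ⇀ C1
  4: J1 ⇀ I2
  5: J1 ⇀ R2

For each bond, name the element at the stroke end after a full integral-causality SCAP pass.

#1 →Sf1  (source Sf1 imposes f)
#2 →I1  (prefer integral on I1)
#3 →J1  (C1: C, integral causality)
#0 →R1  (J1: bond 3 brought effort, rest push out)
#4 →I2  (J1: bond 3 brought effort, rest push out)
#5 →R2  (J1: bond 3 brought effort, rest push out)

#0 stroke→R1
#1 stroke→Sf1
#2 stroke→I1
#3 stroke→J1
#4 stroke→I2
#5 stroke→R2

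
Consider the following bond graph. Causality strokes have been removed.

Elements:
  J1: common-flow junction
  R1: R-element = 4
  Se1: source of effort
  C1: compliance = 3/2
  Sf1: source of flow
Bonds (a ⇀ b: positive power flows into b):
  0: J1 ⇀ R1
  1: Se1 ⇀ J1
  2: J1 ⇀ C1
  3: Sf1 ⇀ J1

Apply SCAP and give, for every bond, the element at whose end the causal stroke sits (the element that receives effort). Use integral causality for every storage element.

#0 →J1
#1 →J1
#2 →J1
#3 →Sf1

β1 →J1  (Se1 fixes effort; stroke away)
β3 →Sf1  (Sf1 fixes flow; stroke at Sf1)
β0 →J1  (J1: bond 3 brought flow, rest push out)
β2 →J1  (common-f at J1 fixed by 3)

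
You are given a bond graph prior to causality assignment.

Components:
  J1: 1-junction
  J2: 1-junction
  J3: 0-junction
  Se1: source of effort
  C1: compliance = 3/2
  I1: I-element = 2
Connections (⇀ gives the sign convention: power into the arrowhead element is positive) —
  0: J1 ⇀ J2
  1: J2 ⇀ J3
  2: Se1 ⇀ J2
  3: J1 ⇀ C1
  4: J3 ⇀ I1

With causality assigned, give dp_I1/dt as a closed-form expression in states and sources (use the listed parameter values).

dp_I1/dt = E_Se1 - 2*q_C1/3

bond 2 stroke→J2  (Se1: effort source, stroke at far end)
bond 3 stroke→J1  (C1: C, integral causality)
bond 0 stroke→J2  (only one flow-in slot at J1)
bond 1 stroke→J3  (only one flow-in slot at J2)
bond 4 stroke→I1  (0-jn J3 has e-setter on 1)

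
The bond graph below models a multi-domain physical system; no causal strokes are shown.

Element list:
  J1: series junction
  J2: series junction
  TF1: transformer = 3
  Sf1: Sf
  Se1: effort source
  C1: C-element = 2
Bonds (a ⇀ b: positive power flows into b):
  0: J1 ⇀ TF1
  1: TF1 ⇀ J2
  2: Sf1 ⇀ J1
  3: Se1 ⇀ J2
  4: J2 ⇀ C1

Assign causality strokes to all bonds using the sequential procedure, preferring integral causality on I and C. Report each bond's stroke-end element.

bond 2 |Sf1  (Sf1: flow source, stroke at near end)
bond 3 |J2  (source Se1 imposes e)
bond 0 |J1  (J1: bond 2 brought flow, rest push out)
bond 1 |TF1  (TF TF1: opposite of bond 0)
bond 4 |J2  (1-jn J2 has f-setter on 1)

β0 stroke at J1
β1 stroke at TF1
β2 stroke at Sf1
β3 stroke at J2
β4 stroke at J2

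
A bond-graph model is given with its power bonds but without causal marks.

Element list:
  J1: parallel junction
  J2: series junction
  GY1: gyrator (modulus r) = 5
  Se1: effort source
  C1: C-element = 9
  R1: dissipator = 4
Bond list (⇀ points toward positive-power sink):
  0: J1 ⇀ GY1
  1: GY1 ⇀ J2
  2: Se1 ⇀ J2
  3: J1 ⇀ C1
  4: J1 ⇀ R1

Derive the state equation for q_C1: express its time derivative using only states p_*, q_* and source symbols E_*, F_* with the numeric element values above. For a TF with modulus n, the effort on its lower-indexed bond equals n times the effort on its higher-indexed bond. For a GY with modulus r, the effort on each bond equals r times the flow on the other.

dq_C1/dt = E_Se1/5 - q_C1/36

b2 |J2  (source Se1 imposes e)
b1 |GY1  (closing 1-jn rule on J2)
b0 |GY1  (GY1 both-in/both-out from 1)
b3 |J1  (C1 outputs effort q/C1)
b4 |R1  (J1 effort already set via bond 3)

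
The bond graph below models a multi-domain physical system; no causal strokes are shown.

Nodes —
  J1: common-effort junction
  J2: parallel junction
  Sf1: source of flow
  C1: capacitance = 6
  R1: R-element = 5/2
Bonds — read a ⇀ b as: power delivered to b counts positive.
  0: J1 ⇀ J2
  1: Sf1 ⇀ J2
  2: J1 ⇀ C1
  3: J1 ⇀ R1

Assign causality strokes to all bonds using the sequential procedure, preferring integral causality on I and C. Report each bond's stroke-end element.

β0 stroke at J2
β1 stroke at Sf1
β2 stroke at J1
β3 stroke at R1

b1 stroke at Sf1  (Sf1 (Sf) sets flow on bond)
b0 stroke at J2  (J2 needs exactly one e-in)
b2 stroke at J1  (C1 integral (e out))
b3 stroke at R1  (0-jn J1 has e-setter on 2)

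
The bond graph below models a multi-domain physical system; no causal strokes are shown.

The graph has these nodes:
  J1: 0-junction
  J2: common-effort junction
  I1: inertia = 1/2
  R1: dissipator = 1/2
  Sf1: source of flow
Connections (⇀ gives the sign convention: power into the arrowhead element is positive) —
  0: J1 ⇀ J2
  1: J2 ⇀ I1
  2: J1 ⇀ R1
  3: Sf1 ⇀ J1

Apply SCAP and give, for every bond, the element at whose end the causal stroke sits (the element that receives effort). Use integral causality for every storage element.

β0 |J2
β1 |I1
β2 |J1
β3 |Sf1

bond 3 →Sf1  (source Sf1 imposes f)
bond 1 →I1  (prefer integral on I1)
bond 0 →J2  (closing 0-jn rule on J2)
bond 2 →J1  (closing 0-jn rule on J1)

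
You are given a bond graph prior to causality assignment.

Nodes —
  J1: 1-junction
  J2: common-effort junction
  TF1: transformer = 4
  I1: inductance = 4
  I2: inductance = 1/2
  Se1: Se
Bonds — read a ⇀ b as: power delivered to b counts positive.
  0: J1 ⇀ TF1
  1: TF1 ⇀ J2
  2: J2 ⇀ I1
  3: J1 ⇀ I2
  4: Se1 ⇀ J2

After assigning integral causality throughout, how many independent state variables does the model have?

bond 4 →J2  (Se1 (Se) sets effort on bond)
bond 1 →TF1  (common-e at J2 fixed by 4)
bond 2 →I1  (J2: bond 4 brought effort, rest push out)
bond 0 →J1  (TF1 one-in-one-out from 1)
bond 3 →I2  (only one flow-in slot at J1)

2  (I1, I2 all integral)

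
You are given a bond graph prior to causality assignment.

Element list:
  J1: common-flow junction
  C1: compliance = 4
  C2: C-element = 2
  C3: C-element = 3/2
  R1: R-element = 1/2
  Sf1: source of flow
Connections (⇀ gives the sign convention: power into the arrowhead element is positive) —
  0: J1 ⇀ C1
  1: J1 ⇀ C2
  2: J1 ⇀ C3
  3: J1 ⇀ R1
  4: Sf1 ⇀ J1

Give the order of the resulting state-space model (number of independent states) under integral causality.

bond 4 →Sf1  (Sf1 (Sf) sets flow on bond)
bond 0 →J1  (1-jn J1 has f-setter on 4)
bond 1 →J1  (J1 flow already set via bond 4)
bond 2 →J1  (J1: bond 4 brought flow, rest push out)
bond 3 →J1  (J1 flow already set via bond 4)

3  (C1, C2, C3 all integral)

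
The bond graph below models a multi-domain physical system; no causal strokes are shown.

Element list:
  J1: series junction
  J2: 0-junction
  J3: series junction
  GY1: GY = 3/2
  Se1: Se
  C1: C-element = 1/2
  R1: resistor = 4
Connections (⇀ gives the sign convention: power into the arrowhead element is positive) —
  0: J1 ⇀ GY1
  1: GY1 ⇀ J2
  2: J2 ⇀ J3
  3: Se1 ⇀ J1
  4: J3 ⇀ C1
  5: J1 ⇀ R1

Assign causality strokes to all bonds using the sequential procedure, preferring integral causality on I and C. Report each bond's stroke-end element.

bond 3 stroke at J1  (Se1 fixes effort; stroke away)
bond 4 stroke at J3  (C1 integral (e out))
bond 2 stroke at J2  (J3: last free bond brings flow in)
bond 1 stroke at GY1  (0-jn J2 has e-setter on 2)
bond 0 stroke at GY1  (through GY1, causality inverts; strokes same side of GY1)
bond 5 stroke at J1  (J1: bond 0 brought flow, rest push out)

b0 stroke→GY1
b1 stroke→GY1
b2 stroke→J2
b3 stroke→J1
b4 stroke→J3
b5 stroke→J1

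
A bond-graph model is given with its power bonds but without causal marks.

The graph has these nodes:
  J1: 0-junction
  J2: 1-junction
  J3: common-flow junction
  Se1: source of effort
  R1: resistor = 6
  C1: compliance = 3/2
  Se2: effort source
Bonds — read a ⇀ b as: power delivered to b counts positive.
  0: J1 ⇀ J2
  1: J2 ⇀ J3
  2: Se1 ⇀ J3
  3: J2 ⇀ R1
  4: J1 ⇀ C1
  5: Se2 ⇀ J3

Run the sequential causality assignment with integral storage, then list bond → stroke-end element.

bond 2 stroke at J3  (source Se1 imposes e)
bond 5 stroke at J3  (Se2: effort source, stroke at far end)
bond 1 stroke at J2  (only one flow-in slot at J3)
bond 4 stroke at J1  (C1 integral (e out))
bond 0 stroke at J2  (common-e at J1 fixed by 4)
bond 3 stroke at R1  (J2: last free bond brings flow in)

bond 0 stroke at J2
bond 1 stroke at J2
bond 2 stroke at J3
bond 3 stroke at R1
bond 4 stroke at J1
bond 5 stroke at J3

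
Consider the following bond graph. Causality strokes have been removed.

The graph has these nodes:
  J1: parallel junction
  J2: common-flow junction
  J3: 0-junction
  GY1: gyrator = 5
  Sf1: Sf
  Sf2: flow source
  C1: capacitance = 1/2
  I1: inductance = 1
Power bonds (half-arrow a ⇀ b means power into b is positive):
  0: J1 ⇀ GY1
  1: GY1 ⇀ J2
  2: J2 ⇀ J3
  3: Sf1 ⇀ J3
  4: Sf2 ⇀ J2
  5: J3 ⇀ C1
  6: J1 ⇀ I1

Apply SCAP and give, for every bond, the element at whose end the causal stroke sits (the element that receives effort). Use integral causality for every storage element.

#0 stroke→J1
#1 stroke→J2
#2 stroke→J2
#3 stroke→Sf1
#4 stroke→Sf2
#5 stroke→J3
#6 stroke→I1

b3 stroke at Sf1  (Sf1 (Sf) sets flow on bond)
b4 stroke at Sf2  (source Sf2 imposes f)
b1 stroke at J2  (J2: bond 4 brought flow, rest push out)
b2 stroke at J2  (1-jn J2 has f-setter on 4)
b5 stroke at J3  (J3: last free bond brings effort in)
b0 stroke at J1  (through GY1, causality inverts; strokes same side of GY1)
b6 stroke at I1  (J1 effort already set via bond 0)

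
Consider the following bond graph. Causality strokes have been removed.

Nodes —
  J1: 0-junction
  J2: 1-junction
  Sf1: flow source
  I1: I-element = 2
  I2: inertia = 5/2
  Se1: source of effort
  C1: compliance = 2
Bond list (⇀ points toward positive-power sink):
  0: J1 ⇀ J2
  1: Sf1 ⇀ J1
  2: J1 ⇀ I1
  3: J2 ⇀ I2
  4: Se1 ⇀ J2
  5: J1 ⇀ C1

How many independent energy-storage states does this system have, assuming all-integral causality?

#1 stroke→Sf1  (Sf1 fixes flow; stroke at Sf1)
#4 stroke→J2  (Se1 fixes effort; stroke away)
#2 stroke→I1  (I1 integral (f out))
#3 stroke→I2  (prefer integral on I2)
#0 stroke→J2  (common-f at J2 fixed by 3)
#5 stroke→J1  (closing 0-jn rule on J1)

3  (C1, I1, I2 all integral)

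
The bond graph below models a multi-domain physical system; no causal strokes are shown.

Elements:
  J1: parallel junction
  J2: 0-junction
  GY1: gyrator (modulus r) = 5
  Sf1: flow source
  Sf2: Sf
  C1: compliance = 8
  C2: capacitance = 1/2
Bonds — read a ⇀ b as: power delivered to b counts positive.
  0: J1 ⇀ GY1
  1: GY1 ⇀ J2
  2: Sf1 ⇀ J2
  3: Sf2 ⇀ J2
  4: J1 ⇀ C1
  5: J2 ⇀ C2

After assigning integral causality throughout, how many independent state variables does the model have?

b2 →Sf1  (Sf1 (Sf) sets flow on bond)
b3 →Sf2  (Sf2 (Sf) sets flow on bond)
b4 →J1  (C1 integral (e out))
b0 →GY1  (0-jn J1 has e-setter on 4)
b1 →GY1  (GY GY1: same side as bond 0)
b5 →J2  (J2 needs exactly one e-in)

2  (C1, C2 all integral)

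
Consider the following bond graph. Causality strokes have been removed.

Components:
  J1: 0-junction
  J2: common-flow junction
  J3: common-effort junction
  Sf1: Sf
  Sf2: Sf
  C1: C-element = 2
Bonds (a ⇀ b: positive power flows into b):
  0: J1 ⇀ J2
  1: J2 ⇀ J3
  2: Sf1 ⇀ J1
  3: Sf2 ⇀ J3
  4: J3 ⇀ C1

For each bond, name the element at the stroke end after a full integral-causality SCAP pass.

bond 0 stroke at J1
bond 1 stroke at J2
bond 2 stroke at Sf1
bond 3 stroke at Sf2
bond 4 stroke at J3

β2 stroke→Sf1  (Sf1: flow source, stroke at near end)
β3 stroke→Sf2  (source Sf2 imposes f)
β0 stroke→J1  (J1 needs exactly one e-in)
β1 stroke→J2  (J2: bond 0 brought flow, rest push out)
β4 stroke→J3  (J3: last free bond brings effort in)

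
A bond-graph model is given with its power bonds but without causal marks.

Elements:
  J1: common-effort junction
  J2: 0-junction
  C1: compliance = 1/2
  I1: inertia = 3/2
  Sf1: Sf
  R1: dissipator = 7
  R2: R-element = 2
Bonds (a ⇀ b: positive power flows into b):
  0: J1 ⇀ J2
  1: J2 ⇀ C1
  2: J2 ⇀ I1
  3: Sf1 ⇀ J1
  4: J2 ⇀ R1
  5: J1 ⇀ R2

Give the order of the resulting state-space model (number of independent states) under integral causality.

b3 →Sf1  (Sf1 (Sf) sets flow on bond)
b1 →J2  (C1 integral (e out))
b0 →J1  (0-jn J2 has e-setter on 1)
b2 →I1  (0-jn J2 has e-setter on 1)
b4 →R1  (J2: bond 1 brought effort, rest push out)
b5 →R2  (J1: bond 0 brought effort, rest push out)

2  (C1, I1 all integral)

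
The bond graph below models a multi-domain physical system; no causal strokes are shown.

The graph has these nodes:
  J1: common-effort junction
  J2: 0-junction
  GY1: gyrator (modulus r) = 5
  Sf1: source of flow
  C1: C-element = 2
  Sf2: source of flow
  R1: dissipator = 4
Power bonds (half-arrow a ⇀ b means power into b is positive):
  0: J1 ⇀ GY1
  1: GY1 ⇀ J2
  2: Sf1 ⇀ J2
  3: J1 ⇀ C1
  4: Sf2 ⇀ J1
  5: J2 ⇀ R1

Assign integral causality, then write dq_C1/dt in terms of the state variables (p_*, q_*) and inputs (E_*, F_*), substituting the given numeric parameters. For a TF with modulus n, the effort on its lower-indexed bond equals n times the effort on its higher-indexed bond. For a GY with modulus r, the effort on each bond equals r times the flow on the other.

bond 2 →Sf1  (Sf1: flow source, stroke at near end)
bond 4 →Sf2  (Sf2 fixes flow; stroke at Sf2)
bond 3 →J1  (C1 integral (e out))
bond 0 →GY1  (common-e at J1 fixed by 3)
bond 1 →GY1  (GY1: gyrator matches bond 0)
bond 5 →J2  (J2 needs exactly one e-in)

dq_C1/dt = -4*F_Sf1/5 + F_Sf2 - 2*q_C1/25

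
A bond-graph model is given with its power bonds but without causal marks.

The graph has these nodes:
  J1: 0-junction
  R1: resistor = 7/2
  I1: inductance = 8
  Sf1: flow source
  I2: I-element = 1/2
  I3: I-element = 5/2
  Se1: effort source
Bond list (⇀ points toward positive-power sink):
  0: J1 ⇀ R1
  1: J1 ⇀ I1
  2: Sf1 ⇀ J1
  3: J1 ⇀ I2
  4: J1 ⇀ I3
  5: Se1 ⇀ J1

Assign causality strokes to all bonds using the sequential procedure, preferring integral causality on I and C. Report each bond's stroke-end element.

b2 stroke at Sf1  (Sf1: flow source, stroke at near end)
b5 stroke at J1  (source Se1 imposes e)
b0 stroke at R1  (J1 effort already set via bond 5)
b1 stroke at I1  (0-jn J1 has e-setter on 5)
b3 stroke at I2  (J1: bond 5 brought effort, rest push out)
b4 stroke at I3  (J1: bond 5 brought effort, rest push out)

b0 |R1
b1 |I1
b2 |Sf1
b3 |I2
b4 |I3
b5 |J1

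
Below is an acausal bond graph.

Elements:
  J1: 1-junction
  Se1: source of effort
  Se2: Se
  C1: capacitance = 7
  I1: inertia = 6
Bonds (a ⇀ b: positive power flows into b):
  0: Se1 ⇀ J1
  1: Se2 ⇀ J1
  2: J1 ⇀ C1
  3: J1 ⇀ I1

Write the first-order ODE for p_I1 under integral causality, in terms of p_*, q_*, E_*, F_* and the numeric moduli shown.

β0 →J1  (source Se1 imposes e)
β1 →J1  (source Se2 imposes e)
β2 →J1  (C1: C, integral causality)
β3 →I1  (only one flow-in slot at J1)

dp_I1/dt = E_Se1 + E_Se2 - q_C1/7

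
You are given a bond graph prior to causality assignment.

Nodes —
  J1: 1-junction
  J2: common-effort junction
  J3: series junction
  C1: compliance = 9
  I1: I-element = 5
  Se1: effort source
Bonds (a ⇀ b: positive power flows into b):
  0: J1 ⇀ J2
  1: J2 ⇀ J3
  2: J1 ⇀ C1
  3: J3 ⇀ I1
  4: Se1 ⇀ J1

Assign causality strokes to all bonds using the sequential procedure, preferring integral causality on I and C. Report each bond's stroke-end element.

#0 |J2
#1 |J3
#2 |J1
#3 |I1
#4 |J1

bond 4 stroke→J1  (source Se1 imposes e)
bond 2 stroke→J1  (C1 outputs effort q/C1)
bond 0 stroke→J2  (only one flow-in slot at J1)
bond 1 stroke→J3  (J2: bond 0 brought effort, rest push out)
bond 3 stroke→I1  (closing 1-jn rule on J3)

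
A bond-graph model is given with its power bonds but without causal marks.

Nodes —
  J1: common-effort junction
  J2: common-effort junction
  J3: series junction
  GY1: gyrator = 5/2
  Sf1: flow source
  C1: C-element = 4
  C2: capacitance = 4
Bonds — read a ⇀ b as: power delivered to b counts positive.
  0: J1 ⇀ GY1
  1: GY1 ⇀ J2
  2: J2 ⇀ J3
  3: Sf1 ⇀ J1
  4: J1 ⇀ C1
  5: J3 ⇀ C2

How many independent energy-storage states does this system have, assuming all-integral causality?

2  (C1, C2 all integral)

b3 stroke→Sf1  (Sf1 fixes flow; stroke at Sf1)
b4 stroke→J1  (C1 outputs effort q/C1)
b0 stroke→GY1  (J1 effort already set via bond 4)
b1 stroke→GY1  (GY1 both-in/both-out from 0)
b2 stroke→J2  (J2 needs exactly one e-in)
b5 stroke→J3  (J3 flow already set via bond 2)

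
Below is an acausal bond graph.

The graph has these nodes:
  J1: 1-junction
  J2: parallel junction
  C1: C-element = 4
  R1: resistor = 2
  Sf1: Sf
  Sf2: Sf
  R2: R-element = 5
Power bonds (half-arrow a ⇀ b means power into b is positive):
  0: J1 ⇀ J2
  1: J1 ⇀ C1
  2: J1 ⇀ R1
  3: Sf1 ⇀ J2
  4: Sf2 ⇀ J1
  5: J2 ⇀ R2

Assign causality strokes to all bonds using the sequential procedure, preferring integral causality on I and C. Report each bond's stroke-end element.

bond 3 →Sf1  (Sf1: flow source, stroke at near end)
bond 4 →Sf2  (source Sf2 imposes f)
bond 0 →J1  (common-f at J1 fixed by 4)
bond 1 →J1  (common-f at J1 fixed by 4)
bond 2 →J1  (1-jn J1 has f-setter on 4)
bond 5 →J2  (J2 needs exactly one e-in)

β0 |J1
β1 |J1
β2 |J1
β3 |Sf1
β4 |Sf2
β5 |J2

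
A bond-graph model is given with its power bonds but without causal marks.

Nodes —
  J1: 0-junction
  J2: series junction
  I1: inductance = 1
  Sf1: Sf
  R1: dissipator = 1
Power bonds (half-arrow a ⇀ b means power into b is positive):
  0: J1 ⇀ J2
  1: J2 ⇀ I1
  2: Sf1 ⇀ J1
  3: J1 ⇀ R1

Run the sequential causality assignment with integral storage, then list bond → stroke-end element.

b0 |J2
b1 |I1
b2 |Sf1
b3 |J1

bond 2 stroke→Sf1  (Sf1 fixes flow; stroke at Sf1)
bond 1 stroke→I1  (I1: I, integral causality)
bond 0 stroke→J2  (common-f at J2 fixed by 1)
bond 3 stroke→J1  (only one effort-in slot at J1)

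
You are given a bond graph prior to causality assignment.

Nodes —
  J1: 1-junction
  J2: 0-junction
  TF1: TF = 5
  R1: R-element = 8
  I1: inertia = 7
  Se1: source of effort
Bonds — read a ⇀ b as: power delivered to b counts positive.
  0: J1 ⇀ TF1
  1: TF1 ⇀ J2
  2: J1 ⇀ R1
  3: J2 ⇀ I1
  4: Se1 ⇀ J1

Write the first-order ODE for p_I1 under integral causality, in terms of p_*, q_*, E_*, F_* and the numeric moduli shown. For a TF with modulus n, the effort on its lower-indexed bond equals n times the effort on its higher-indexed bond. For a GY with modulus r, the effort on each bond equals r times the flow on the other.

dp_I1/dt = E_Se1/5 - 8*p_I1/175

β4 →J1  (Se1: effort source, stroke at far end)
β3 →I1  (I1: I, integral causality)
β1 →J2  (only one effort-in slot at J2)
β0 →TF1  (TF1 one-in-one-out from 1)
β2 →J1  (J1: bond 0 brought flow, rest push out)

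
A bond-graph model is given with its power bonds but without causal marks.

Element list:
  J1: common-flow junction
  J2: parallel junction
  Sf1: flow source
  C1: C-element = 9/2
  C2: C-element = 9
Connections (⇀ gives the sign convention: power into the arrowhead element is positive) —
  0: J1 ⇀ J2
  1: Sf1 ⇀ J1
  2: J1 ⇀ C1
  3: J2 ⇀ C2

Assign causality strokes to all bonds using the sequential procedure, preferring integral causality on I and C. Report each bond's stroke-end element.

β1 stroke→Sf1  (Sf1 fixes flow; stroke at Sf1)
β0 stroke→J1  (1-jn J1 has f-setter on 1)
β2 stroke→J1  (common-f at J1 fixed by 1)
β3 stroke→J2  (closing 0-jn rule on J2)

β0 |J1
β1 |Sf1
β2 |J1
β3 |J2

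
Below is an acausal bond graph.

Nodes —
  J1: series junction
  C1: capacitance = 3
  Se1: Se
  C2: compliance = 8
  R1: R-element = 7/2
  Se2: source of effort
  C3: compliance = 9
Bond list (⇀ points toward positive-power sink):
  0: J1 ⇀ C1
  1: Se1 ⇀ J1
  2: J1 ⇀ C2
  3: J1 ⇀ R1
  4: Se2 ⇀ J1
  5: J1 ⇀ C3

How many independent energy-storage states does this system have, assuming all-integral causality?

β1 →J1  (source Se1 imposes e)
β4 →J1  (Se2 (Se) sets effort on bond)
β0 →J1  (C1: C, integral causality)
β2 →J1  (C2 outputs effort q/C2)
β5 →J1  (C3 outputs effort q/C3)
β3 →R1  (only one flow-in slot at J1)

3  (C1, C2, C3 all integral)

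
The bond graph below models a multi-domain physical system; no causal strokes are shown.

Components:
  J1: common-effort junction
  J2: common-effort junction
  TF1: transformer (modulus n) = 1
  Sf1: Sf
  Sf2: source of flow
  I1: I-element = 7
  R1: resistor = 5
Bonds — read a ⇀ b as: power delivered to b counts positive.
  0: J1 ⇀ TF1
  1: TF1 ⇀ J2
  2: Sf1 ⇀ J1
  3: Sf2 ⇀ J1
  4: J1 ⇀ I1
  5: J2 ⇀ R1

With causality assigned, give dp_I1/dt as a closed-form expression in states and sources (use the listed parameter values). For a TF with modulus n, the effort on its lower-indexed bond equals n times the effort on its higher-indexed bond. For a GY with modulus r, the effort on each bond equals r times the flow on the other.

bond 2 →Sf1  (Sf1 (Sf) sets flow on bond)
bond 3 →Sf2  (Sf2 fixes flow; stroke at Sf2)
bond 4 →I1  (prefer integral on I1)
bond 0 →J1  (only one effort-in slot at J1)
bond 1 →TF1  (TF1: transformer flips bond 0)
bond 5 →J2  (J2 needs exactly one e-in)

dp_I1/dt = 5*F_Sf1 + 5*F_Sf2 - 5*p_I1/7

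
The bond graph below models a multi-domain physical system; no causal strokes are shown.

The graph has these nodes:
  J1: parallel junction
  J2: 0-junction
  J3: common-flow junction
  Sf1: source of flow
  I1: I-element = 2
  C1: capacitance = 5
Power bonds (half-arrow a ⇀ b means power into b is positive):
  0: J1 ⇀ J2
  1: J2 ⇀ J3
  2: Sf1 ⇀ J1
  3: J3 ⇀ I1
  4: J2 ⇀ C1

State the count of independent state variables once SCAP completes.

bond 2 |Sf1  (Sf1 fixes flow; stroke at Sf1)
bond 0 |J1  (J1 needs exactly one e-in)
bond 3 |I1  (I1 outputs flow p/I1)
bond 1 |J3  (1-jn J3 has f-setter on 3)
bond 4 |J2  (only one effort-in slot at J2)

2  (C1, I1 all integral)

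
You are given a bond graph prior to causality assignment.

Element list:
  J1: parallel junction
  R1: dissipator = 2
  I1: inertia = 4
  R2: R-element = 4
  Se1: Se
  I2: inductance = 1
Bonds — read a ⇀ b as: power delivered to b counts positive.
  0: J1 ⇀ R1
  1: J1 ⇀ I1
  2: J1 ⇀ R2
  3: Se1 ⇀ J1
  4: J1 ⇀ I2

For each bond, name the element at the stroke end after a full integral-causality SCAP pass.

β3 stroke at J1  (Se1: effort source, stroke at far end)
β0 stroke at R1  (J1 effort already set via bond 3)
β1 stroke at I1  (common-e at J1 fixed by 3)
β2 stroke at R2  (common-e at J1 fixed by 3)
β4 stroke at I2  (0-jn J1 has e-setter on 3)

#0 →R1
#1 →I1
#2 →R2
#3 →J1
#4 →I2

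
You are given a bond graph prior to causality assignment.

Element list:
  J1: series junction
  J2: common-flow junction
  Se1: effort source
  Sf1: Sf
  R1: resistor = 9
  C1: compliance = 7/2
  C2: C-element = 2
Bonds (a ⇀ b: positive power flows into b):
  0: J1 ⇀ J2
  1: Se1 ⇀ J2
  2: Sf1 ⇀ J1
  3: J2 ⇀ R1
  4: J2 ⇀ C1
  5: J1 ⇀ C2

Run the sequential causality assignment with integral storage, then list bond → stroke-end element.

bond 1 stroke at J2  (source Se1 imposes e)
bond 2 stroke at Sf1  (Sf1: flow source, stroke at near end)
bond 0 stroke at J1  (J1: bond 2 brought flow, rest push out)
bond 5 stroke at J1  (J1 flow already set via bond 2)
bond 3 stroke at J2  (common-f at J2 fixed by 0)
bond 4 stroke at J2  (common-f at J2 fixed by 0)

bond 0 stroke→J1
bond 1 stroke→J2
bond 2 stroke→Sf1
bond 3 stroke→J2
bond 4 stroke→J2
bond 5 stroke→J1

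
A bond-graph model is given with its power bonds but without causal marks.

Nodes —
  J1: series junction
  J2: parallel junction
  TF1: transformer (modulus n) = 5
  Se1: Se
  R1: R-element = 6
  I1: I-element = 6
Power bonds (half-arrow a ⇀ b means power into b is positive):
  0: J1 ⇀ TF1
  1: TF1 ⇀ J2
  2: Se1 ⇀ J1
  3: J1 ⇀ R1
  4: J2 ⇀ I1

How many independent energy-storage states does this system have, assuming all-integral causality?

1  (I1 all integral)

b2 |J1  (Se1 fixes effort; stroke away)
b4 |I1  (I1 integral (f out))
b1 |J2  (only one effort-in slot at J2)
b0 |TF1  (TF1 one-in-one-out from 1)
b3 |J1  (J1 flow already set via bond 0)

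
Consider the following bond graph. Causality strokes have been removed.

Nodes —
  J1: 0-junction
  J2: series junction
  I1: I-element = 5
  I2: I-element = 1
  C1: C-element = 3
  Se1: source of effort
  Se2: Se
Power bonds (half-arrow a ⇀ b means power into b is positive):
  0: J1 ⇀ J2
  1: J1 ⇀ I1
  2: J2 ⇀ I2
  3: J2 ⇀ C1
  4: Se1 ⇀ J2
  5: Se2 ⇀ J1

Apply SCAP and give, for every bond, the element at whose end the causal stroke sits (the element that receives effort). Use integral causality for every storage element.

b0 stroke→J2
b1 stroke→I1
b2 stroke→I2
b3 stroke→J2
b4 stroke→J2
b5 stroke→J1

#4 →J2  (Se1: effort source, stroke at far end)
#5 →J1  (Se2 fixes effort; stroke away)
#0 →J2  (J1 effort already set via bond 5)
#1 →I1  (J1: bond 5 brought effort, rest push out)
#2 →I2  (I2 integral (f out))
#3 →J2  (1-jn J2 has f-setter on 2)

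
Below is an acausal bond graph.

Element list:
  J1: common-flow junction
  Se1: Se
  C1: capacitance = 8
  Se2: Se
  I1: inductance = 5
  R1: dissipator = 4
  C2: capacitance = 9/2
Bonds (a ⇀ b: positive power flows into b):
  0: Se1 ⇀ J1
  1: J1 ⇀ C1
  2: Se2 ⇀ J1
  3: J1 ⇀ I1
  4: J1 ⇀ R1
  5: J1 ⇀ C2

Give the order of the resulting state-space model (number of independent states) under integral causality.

#0 →J1  (Se1: effort source, stroke at far end)
#2 →J1  (Se2: effort source, stroke at far end)
#1 →J1  (prefer integral on C1)
#3 →I1  (prefer integral on I1)
#4 →J1  (common-f at J1 fixed by 3)
#5 →J1  (common-f at J1 fixed by 3)

3  (C1, C2, I1 all integral)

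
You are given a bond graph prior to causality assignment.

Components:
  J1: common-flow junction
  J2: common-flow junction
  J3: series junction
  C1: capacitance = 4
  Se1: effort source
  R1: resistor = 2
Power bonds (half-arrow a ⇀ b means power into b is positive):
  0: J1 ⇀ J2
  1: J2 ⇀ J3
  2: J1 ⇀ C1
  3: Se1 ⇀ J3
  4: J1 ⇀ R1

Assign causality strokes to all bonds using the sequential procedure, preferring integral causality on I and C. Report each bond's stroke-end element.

b0 |J1
b1 |J2
b2 |J1
b3 |J3
b4 |R1

β3 |J3  (source Se1 imposes e)
β1 |J2  (closing 1-jn rule on J3)
β0 |J1  (closing 1-jn rule on J2)
β2 |J1  (C1 outputs effort q/C1)
β4 |R1  (closing 1-jn rule on J1)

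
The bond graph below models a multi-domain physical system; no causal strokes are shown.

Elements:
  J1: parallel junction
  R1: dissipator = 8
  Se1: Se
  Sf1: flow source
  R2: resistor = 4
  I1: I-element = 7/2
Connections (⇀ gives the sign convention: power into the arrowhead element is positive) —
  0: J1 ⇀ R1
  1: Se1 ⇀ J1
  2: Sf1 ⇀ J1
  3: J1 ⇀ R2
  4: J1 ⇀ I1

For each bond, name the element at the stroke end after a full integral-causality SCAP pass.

#1 stroke at J1  (source Se1 imposes e)
#2 stroke at Sf1  (Sf1 fixes flow; stroke at Sf1)
#0 stroke at R1  (J1 effort already set via bond 1)
#3 stroke at R2  (J1 effort already set via bond 1)
#4 stroke at I1  (J1 effort already set via bond 1)

b0 stroke→R1
b1 stroke→J1
b2 stroke→Sf1
b3 stroke→R2
b4 stroke→I1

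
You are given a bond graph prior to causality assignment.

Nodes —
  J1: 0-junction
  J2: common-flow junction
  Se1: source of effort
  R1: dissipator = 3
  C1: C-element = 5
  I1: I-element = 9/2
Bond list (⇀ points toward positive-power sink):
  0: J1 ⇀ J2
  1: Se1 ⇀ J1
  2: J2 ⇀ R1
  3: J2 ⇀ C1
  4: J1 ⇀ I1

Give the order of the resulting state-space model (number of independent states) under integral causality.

β1 |J1  (Se1 (Se) sets effort on bond)
β0 |J2  (J1 effort already set via bond 1)
β4 |I1  (J1 effort already set via bond 1)
β3 |J2  (C1 integral (e out))
β2 |R1  (only one flow-in slot at J2)

2  (C1, I1 all integral)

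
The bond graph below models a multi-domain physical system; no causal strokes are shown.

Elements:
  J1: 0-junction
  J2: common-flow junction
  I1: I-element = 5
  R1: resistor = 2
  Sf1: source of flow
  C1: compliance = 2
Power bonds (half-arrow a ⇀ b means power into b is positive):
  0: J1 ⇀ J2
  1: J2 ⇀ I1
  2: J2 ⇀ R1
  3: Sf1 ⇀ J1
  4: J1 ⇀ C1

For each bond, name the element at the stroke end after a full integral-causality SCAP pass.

bond 3 stroke→Sf1  (Sf1 fixes flow; stroke at Sf1)
bond 1 stroke→I1  (I1: I, integral causality)
bond 0 stroke→J2  (common-f at J2 fixed by 1)
bond 2 stroke→J2  (J2: bond 1 brought flow, rest push out)
bond 4 stroke→J1  (J1 needs exactly one e-in)

#0 stroke→J2
#1 stroke→I1
#2 stroke→J2
#3 stroke→Sf1
#4 stroke→J1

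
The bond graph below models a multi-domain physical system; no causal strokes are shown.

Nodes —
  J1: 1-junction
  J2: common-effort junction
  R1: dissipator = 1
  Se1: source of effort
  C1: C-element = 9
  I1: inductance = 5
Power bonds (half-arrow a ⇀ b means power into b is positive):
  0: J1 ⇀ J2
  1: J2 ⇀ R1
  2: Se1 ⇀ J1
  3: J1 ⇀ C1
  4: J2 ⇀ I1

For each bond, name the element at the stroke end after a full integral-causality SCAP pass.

β2 |J1  (source Se1 imposes e)
β3 |J1  (C1: C, integral causality)
β0 |J2  (only one flow-in slot at J1)
β1 |R1  (J2: bond 0 brought effort, rest push out)
β4 |I1  (J2 effort already set via bond 0)

bond 0 |J2
bond 1 |R1
bond 2 |J1
bond 3 |J1
bond 4 |I1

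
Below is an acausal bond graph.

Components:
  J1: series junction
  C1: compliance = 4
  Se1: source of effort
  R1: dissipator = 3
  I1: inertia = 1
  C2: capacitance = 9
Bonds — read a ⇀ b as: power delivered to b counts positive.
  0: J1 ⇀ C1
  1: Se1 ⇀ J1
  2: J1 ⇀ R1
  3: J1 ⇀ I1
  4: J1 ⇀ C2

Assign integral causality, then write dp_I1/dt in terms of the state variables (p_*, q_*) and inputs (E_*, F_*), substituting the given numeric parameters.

dp_I1/dt = E_Se1 - 3*p_I1 - q_C1/4 - q_C2/9

β1 →J1  (source Se1 imposes e)
β0 →J1  (prefer integral on C1)
β3 →I1  (I1: I, integral causality)
β2 →J1  (J1 flow already set via bond 3)
β4 →J1  (1-jn J1 has f-setter on 3)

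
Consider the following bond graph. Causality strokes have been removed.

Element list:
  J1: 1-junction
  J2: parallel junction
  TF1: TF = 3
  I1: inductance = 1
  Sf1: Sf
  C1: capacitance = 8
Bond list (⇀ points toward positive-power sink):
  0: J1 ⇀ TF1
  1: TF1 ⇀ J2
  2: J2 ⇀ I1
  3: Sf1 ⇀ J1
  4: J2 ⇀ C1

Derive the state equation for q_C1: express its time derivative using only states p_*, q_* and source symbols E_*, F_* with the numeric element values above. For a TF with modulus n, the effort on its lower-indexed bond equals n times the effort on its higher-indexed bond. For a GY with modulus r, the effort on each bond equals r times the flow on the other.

dq_C1/dt = 3*F_Sf1 - p_I1

b3 →Sf1  (Sf1 fixes flow; stroke at Sf1)
b0 →J1  (1-jn J1 has f-setter on 3)
b1 →TF1  (TF1 one-in-one-out from 0)
b2 →I1  (I1 integral (f out))
b4 →J2  (J2: last free bond brings effort in)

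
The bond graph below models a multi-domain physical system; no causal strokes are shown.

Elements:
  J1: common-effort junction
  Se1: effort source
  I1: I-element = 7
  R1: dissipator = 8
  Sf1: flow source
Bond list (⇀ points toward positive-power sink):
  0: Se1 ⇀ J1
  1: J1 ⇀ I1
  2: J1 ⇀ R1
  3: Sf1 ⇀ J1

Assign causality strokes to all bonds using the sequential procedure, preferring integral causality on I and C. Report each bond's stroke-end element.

β0 |J1  (Se1 fixes effort; stroke away)
β3 |Sf1  (Sf1 (Sf) sets flow on bond)
β1 |I1  (0-jn J1 has e-setter on 0)
β2 |R1  (0-jn J1 has e-setter on 0)

#0 stroke→J1
#1 stroke→I1
#2 stroke→R1
#3 stroke→Sf1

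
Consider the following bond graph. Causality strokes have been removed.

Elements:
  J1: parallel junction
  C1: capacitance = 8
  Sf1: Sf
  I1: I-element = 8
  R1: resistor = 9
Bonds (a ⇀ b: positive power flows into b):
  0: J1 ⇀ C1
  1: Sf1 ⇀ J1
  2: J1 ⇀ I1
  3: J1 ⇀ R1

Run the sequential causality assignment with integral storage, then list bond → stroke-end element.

b1 stroke at Sf1  (Sf1 fixes flow; stroke at Sf1)
b0 stroke at J1  (C1 outputs effort q/C1)
b2 stroke at I1  (J1 effort already set via bond 0)
b3 stroke at R1  (J1: bond 0 brought effort, rest push out)

bond 0 stroke→J1
bond 1 stroke→Sf1
bond 2 stroke→I1
bond 3 stroke→R1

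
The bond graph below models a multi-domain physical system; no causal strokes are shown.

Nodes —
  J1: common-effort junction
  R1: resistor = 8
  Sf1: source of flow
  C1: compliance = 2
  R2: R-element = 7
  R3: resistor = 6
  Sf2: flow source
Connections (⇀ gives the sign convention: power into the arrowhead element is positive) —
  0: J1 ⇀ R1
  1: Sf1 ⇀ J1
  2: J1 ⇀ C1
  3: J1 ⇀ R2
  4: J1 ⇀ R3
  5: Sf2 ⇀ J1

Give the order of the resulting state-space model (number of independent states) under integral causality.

#1 |Sf1  (Sf1 fixes flow; stroke at Sf1)
#5 |Sf2  (Sf2: flow source, stroke at near end)
#2 |J1  (C1 integral (e out))
#0 |R1  (0-jn J1 has e-setter on 2)
#3 |R2  (common-e at J1 fixed by 2)
#4 |R3  (J1 effort already set via bond 2)

1  (C1 all integral)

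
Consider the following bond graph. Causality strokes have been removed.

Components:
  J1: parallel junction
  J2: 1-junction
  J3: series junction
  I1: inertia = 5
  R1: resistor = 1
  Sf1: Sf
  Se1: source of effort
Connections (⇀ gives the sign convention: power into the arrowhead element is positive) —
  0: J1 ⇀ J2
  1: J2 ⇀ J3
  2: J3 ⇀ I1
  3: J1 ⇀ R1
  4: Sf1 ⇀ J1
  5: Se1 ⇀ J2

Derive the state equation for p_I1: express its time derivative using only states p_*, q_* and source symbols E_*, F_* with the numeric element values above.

#4 |Sf1  (Sf1 (Sf) sets flow on bond)
#5 |J2  (Se1: effort source, stroke at far end)
#2 |I1  (I1: I, integral causality)
#1 |J3  (common-f at J3 fixed by 2)
#0 |J2  (common-f at J2 fixed by 1)
#3 |J1  (closing 0-jn rule on J1)

dp_I1/dt = E_Se1 + F_Sf1 - p_I1/5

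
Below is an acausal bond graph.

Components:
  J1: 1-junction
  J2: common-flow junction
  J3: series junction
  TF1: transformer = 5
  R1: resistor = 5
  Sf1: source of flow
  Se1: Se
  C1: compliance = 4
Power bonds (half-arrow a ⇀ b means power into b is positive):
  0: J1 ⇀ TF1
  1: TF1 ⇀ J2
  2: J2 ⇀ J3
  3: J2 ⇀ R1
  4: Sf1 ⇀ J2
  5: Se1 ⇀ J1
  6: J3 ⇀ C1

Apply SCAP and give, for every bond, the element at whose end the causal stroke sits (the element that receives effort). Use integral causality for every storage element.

β4 stroke at Sf1  (source Sf1 imposes f)
β5 stroke at J1  (source Se1 imposes e)
β0 stroke at TF1  (only one flow-in slot at J1)
β1 stroke at J2  (J2: bond 4 brought flow, rest push out)
β2 stroke at J2  (common-f at J2 fixed by 4)
β3 stroke at J2  (common-f at J2 fixed by 4)
β6 stroke at J3  (common-f at J3 fixed by 2)

#0 stroke at TF1
#1 stroke at J2
#2 stroke at J2
#3 stroke at J2
#4 stroke at Sf1
#5 stroke at J1
#6 stroke at J3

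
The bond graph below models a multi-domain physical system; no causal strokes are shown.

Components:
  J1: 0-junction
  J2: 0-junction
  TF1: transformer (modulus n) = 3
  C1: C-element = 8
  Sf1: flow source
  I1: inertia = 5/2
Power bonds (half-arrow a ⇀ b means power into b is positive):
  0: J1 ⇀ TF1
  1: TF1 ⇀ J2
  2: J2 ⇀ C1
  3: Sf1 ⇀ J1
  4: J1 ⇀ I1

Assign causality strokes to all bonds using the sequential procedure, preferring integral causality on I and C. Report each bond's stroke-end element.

β3 stroke at Sf1  (Sf1 fixes flow; stroke at Sf1)
β2 stroke at J2  (C1: C, integral causality)
β1 stroke at TF1  (common-e at J2 fixed by 2)
β0 stroke at J1  (TF TF1: opposite of bond 1)
β4 stroke at I1  (J1: bond 0 brought effort, rest push out)

#0 →J1
#1 →TF1
#2 →J2
#3 →Sf1
#4 →I1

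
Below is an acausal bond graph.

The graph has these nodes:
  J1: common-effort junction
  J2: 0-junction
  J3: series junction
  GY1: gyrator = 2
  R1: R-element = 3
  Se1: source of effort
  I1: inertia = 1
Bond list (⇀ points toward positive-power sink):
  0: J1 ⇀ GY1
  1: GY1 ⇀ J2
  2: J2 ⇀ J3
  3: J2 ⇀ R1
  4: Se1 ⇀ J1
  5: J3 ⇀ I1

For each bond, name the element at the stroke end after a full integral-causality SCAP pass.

b0 stroke→GY1
b1 stroke→GY1
b2 stroke→J3
b3 stroke→J2
b4 stroke→J1
b5 stroke→I1

b4 →J1  (source Se1 imposes e)
b0 →GY1  (0-jn J1 has e-setter on 4)
b1 →GY1  (through GY1, causality inverts; strokes same side of GY1)
b5 →I1  (I1 outputs flow p/I1)
b2 →J3  (1-jn J3 has f-setter on 5)
b3 →J2  (closing 0-jn rule on J2)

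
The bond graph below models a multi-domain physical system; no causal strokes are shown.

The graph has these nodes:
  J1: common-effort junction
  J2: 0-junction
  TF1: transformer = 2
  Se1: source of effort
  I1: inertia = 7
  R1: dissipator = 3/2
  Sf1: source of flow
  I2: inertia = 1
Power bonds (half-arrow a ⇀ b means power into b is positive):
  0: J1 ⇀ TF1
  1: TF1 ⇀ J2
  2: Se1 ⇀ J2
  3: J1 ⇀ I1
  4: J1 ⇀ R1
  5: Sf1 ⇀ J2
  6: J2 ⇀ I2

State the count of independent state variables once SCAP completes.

2  (I1, I2 all integral)

β2 |J2  (Se1: effort source, stroke at far end)
β5 |Sf1  (Sf1 fixes flow; stroke at Sf1)
β1 |TF1  (J2 effort already set via bond 2)
β6 |I2  (J2: bond 2 brought effort, rest push out)
β0 |J1  (TF TF1: opposite of bond 1)
β3 |I1  (0-jn J1 has e-setter on 0)
β4 |R1  (J1: bond 0 brought effort, rest push out)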